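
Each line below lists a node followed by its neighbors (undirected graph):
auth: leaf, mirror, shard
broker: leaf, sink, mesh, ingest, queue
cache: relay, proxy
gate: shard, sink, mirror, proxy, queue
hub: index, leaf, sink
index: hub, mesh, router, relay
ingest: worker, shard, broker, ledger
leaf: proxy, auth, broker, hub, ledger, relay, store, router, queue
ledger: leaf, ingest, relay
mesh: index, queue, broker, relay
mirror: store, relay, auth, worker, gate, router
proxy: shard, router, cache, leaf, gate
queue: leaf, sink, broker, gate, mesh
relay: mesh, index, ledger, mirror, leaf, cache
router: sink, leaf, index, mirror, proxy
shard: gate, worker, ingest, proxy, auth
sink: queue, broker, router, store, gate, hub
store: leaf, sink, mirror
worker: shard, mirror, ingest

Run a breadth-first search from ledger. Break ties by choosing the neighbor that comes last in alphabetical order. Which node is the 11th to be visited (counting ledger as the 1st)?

queue

Visit ledger; enqueue relay, leaf, ingest → queue [relay, leaf, ingest]
Visit relay; enqueue mirror, mesh, index, cache → queue [leaf, ingest, mirror, mesh, index, cache]
Visit leaf; enqueue store, router, queue, proxy, hub, broker, auth → queue [ingest, mirror, mesh, index, cache, store, router, queue, proxy, hub, broker, auth]
Visit ingest; enqueue worker, shard → queue [mirror, mesh, index, cache, store, router, queue, proxy, hub, broker, auth, worker, shard]
Visit mirror; enqueue gate → queue [mesh, index, cache, store, router, queue, proxy, hub, broker, auth, worker, shard, gate]
Visit mesh → queue [index, cache, store, router, queue, proxy, hub, broker, auth, worker, shard, gate]
Visit index → queue [cache, store, router, queue, proxy, hub, broker, auth, worker, shard, gate]
Visit cache → queue [store, router, queue, proxy, hub, broker, auth, worker, shard, gate]
Visit store; enqueue sink → queue [router, queue, proxy, hub, broker, auth, worker, shard, gate, sink]
Visit router → queue [queue, proxy, hub, broker, auth, worker, shard, gate, sink]
Visit queue → queue [proxy, hub, broker, auth, worker, shard, gate, sink]
Visit proxy → queue [hub, broker, auth, worker, shard, gate, sink]
Visit hub → queue [broker, auth, worker, shard, gate, sink]
Visit broker → queue [auth, worker, shard, gate, sink]
Visit auth → queue [worker, shard, gate, sink]
Visit worker → queue [shard, gate, sink]
Visit shard → queue [gate, sink]
Visit gate → queue [sink]
Visit sink → queue []

Visit order: ledger, relay, leaf, ingest, mirror, mesh, index, cache, store, router, queue, proxy, hub, broker, auth, worker, shard, gate, sink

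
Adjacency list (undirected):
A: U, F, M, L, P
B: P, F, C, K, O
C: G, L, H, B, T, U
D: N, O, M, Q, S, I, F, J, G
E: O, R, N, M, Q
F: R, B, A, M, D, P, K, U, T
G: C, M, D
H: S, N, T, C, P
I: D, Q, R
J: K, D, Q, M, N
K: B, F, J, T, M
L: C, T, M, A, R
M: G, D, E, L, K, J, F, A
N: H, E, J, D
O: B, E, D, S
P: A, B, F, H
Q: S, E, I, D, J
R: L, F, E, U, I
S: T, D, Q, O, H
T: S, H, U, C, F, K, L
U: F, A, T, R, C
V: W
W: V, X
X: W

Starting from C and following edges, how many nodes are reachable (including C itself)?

21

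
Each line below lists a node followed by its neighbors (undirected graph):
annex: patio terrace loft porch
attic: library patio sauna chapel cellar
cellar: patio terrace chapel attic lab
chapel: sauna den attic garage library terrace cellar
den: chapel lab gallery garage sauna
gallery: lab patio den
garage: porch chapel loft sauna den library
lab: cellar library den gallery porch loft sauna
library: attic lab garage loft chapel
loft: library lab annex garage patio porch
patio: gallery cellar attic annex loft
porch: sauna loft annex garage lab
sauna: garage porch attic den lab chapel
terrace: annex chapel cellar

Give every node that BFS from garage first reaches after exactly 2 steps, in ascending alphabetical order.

Level 0: garage
Level 1: chapel, den, library, loft, porch, sauna
Level 2: annex, attic, cellar, gallery, lab, patio, terrace

annex, attic, cellar, gallery, lab, patio, terrace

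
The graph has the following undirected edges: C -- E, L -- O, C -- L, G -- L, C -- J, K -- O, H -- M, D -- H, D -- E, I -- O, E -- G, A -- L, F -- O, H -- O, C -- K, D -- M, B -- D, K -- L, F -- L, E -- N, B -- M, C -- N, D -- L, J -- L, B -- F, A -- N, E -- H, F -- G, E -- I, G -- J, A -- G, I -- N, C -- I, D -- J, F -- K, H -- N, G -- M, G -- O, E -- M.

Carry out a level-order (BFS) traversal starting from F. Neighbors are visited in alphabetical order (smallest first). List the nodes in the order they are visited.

F -> B -> G -> K -> L -> O -> D -> M -> A -> E -> J -> C -> H -> I -> N

Visit F; enqueue B, G, K, L, O → queue [B, G, K, L, O]
Visit B; enqueue D, M → queue [G, K, L, O, D, M]
Visit G; enqueue A, E, J → queue [K, L, O, D, M, A, E, J]
Visit K; enqueue C → queue [L, O, D, M, A, E, J, C]
Visit L → queue [O, D, M, A, E, J, C]
Visit O; enqueue H, I → queue [D, M, A, E, J, C, H, I]
Visit D → queue [M, A, E, J, C, H, I]
Visit M → queue [A, E, J, C, H, I]
Visit A; enqueue N → queue [E, J, C, H, I, N]
Visit E → queue [J, C, H, I, N]
Visit J → queue [C, H, I, N]
Visit C → queue [H, I, N]
Visit H → queue [I, N]
Visit I → queue [N]
Visit N → queue []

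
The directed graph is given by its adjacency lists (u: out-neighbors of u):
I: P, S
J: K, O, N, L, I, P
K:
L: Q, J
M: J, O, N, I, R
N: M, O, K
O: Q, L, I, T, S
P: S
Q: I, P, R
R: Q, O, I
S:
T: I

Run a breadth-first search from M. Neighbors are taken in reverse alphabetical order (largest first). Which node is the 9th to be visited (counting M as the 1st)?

Visit M; enqueue R, O, N, J, I → queue [R, O, N, J, I]
Visit R; enqueue Q → queue [O, N, J, I, Q]
Visit O; enqueue T, S, L → queue [N, J, I, Q, T, S, L]
Visit N; enqueue K → queue [J, I, Q, T, S, L, K]
Visit J; enqueue P → queue [I, Q, T, S, L, K, P]
Visit I → queue [Q, T, S, L, K, P]
Visit Q → queue [T, S, L, K, P]
Visit T → queue [S, L, K, P]
Visit S → queue [L, K, P]
Visit L → queue [K, P]
Visit K → queue [P]
Visit P → queue []

Visit order: M, R, O, N, J, I, Q, T, S, L, K, P

S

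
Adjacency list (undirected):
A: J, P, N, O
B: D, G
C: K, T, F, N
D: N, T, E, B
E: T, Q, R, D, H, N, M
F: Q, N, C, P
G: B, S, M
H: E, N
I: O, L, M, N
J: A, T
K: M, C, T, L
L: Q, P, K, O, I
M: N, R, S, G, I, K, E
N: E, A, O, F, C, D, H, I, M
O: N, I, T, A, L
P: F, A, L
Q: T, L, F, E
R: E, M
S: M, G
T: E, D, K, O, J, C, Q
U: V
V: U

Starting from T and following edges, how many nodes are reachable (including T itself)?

BFS from T visits: T, E, D, K, O, J, C, Q, R, H, N, M, B, L, I, A, F, S, G, P
Reachable nodes: 20 of 22 total.

20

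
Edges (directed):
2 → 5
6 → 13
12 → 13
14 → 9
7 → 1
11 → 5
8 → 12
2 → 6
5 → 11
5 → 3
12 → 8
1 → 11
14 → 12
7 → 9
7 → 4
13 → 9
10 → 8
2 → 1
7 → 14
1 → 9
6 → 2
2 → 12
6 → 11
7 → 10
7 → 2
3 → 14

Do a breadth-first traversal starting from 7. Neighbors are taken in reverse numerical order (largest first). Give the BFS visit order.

7, 14, 10, 9, 4, 2, 1, 12, 8, 6, 5, 11, 13, 3

Visit 7; enqueue 14, 10, 9, 4, 2, 1 → queue [14, 10, 9, 4, 2, 1]
Visit 14; enqueue 12 → queue [10, 9, 4, 2, 1, 12]
Visit 10; enqueue 8 → queue [9, 4, 2, 1, 12, 8]
Visit 9 → queue [4, 2, 1, 12, 8]
Visit 4 → queue [2, 1, 12, 8]
Visit 2; enqueue 6, 5 → queue [1, 12, 8, 6, 5]
Visit 1; enqueue 11 → queue [12, 8, 6, 5, 11]
Visit 12; enqueue 13 → queue [8, 6, 5, 11, 13]
Visit 8 → queue [6, 5, 11, 13]
Visit 6 → queue [5, 11, 13]
Visit 5; enqueue 3 → queue [11, 13, 3]
Visit 11 → queue [13, 3]
Visit 13 → queue [3]
Visit 3 → queue []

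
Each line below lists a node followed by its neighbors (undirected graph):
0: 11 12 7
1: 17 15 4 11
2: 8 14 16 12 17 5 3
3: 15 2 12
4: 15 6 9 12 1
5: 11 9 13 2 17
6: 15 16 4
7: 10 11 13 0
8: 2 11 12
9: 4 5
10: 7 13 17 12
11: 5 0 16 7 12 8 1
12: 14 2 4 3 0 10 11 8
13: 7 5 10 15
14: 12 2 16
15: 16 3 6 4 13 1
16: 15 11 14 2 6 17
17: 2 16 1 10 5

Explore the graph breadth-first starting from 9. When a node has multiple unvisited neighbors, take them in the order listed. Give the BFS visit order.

9, 4, 5, 15, 6, 12, 1, 11, 13, 2, 17, 16, 3, 14, 0, 10, 8, 7

Visit 9; enqueue 4, 5 → queue [4, 5]
Visit 4; enqueue 15, 6, 12, 1 → queue [5, 15, 6, 12, 1]
Visit 5; enqueue 11, 13, 2, 17 → queue [15, 6, 12, 1, 11, 13, 2, 17]
Visit 15; enqueue 16, 3 → queue [6, 12, 1, 11, 13, 2, 17, 16, 3]
Visit 6 → queue [12, 1, 11, 13, 2, 17, 16, 3]
Visit 12; enqueue 14, 0, 10, 8 → queue [1, 11, 13, 2, 17, 16, 3, 14, 0, 10, 8]
Visit 1 → queue [11, 13, 2, 17, 16, 3, 14, 0, 10, 8]
Visit 11; enqueue 7 → queue [13, 2, 17, 16, 3, 14, 0, 10, 8, 7]
Visit 13 → queue [2, 17, 16, 3, 14, 0, 10, 8, 7]
Visit 2 → queue [17, 16, 3, 14, 0, 10, 8, 7]
Visit 17 → queue [16, 3, 14, 0, 10, 8, 7]
Visit 16 → queue [3, 14, 0, 10, 8, 7]
Visit 3 → queue [14, 0, 10, 8, 7]
Visit 14 → queue [0, 10, 8, 7]
Visit 0 → queue [10, 8, 7]
Visit 10 → queue [8, 7]
Visit 8 → queue [7]
Visit 7 → queue []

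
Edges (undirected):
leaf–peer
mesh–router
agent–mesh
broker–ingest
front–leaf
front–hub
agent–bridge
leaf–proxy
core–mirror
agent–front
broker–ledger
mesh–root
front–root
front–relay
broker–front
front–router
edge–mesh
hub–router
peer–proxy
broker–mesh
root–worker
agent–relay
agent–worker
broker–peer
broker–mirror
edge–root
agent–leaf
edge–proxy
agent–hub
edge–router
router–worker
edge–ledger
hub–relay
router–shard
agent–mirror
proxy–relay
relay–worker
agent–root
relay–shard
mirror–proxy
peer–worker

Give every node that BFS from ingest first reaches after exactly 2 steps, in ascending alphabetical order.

front, ledger, mesh, mirror, peer

Level 0: ingest
Level 1: broker
Level 2: front, ledger, mesh, mirror, peer
Level 3: agent, core, edge, hub, leaf, proxy, relay, root, router, worker
Level 4: bridge, shard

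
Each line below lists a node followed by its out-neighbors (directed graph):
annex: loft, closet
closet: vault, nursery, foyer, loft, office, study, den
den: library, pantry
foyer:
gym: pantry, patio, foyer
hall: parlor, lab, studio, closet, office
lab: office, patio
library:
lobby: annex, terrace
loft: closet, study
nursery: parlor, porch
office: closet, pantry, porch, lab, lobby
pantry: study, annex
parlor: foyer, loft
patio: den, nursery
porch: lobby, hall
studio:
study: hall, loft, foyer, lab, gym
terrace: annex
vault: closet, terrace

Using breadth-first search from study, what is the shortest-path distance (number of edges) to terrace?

Level 0: study
Level 1: foyer, gym, hall, lab, loft
Level 2: closet, office, pantry, parlor, patio, studio
Level 3: annex, den, lobby, nursery, porch, vault
Level 4: library, terrace
terrace first appears at level 4.

4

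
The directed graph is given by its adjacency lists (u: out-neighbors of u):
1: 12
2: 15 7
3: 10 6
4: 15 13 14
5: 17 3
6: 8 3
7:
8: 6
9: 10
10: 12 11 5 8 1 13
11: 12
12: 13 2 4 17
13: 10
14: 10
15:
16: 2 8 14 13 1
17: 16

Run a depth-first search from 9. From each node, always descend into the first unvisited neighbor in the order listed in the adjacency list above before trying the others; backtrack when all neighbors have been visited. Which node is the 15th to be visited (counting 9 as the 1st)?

1

Visit 9
9 → 10
10 → 12
12 → 13
12 → 2
2 → 15
2 → 7
12 → 4
4 → 14
12 → 17
17 → 16
16 → 8
8 → 6
6 → 3
16 → 1
10 → 11
10 → 5

Visit order: 9, 10, 12, 13, 2, 15, 7, 4, 14, 17, 16, 8, 6, 3, 1, 11, 5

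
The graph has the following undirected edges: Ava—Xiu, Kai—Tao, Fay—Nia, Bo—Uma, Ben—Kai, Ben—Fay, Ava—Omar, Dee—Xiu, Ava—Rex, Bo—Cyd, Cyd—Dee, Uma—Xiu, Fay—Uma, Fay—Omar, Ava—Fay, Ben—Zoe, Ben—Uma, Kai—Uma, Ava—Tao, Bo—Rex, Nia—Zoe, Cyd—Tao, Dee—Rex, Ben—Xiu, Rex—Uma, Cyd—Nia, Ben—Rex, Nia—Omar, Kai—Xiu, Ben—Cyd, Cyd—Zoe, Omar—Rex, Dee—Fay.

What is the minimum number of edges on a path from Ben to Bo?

Level 0: Ben
Level 1: Cyd, Fay, Kai, Rex, Uma, Xiu, Zoe
Level 2: Ava, Bo, Dee, Nia, Omar, Tao
Bo first appears at level 2.

2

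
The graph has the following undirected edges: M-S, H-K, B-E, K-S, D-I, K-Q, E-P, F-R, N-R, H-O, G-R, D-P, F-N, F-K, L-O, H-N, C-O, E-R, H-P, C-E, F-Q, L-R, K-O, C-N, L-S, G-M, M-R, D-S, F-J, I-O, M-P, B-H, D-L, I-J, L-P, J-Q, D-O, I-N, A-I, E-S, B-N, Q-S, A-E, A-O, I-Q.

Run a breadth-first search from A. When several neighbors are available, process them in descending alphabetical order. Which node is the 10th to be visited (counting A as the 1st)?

Q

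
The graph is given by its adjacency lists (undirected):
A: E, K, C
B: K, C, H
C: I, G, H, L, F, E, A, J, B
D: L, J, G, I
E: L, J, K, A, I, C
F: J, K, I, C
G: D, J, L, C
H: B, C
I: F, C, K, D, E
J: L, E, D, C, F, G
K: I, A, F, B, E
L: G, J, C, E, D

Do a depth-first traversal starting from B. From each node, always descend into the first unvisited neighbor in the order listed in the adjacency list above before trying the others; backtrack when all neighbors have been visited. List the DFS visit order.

Visit B
B → K
K → I
I → F
F → J
J → L
L → G
G → D
G → C
C → H
C → E
E → A

B → K → I → F → J → L → G → D → C → H → E → A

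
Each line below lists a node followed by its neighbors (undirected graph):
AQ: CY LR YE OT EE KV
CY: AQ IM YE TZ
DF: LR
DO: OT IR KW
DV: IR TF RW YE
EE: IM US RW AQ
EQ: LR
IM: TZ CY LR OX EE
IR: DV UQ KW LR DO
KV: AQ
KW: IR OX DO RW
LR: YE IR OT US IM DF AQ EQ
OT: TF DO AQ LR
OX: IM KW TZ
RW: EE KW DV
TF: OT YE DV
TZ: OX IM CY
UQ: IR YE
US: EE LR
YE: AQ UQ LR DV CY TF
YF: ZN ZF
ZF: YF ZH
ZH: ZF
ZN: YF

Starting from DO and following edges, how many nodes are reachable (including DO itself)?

BFS from DO visits: DO, IR, KW, OT, DV, LR, UQ, OX, RW, AQ, TF, YE, DF, EQ, IM, US, TZ, EE, CY, KV
Reachable nodes: 20 of 24 total.

20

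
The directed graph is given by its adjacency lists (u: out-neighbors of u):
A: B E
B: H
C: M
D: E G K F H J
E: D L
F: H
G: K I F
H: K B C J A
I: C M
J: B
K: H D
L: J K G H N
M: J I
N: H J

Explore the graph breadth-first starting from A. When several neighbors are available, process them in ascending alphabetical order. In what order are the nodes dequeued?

Visit A; enqueue B, E → queue [B, E]
Visit B; enqueue H → queue [E, H]
Visit E; enqueue D, L → queue [H, D, L]
Visit H; enqueue C, J, K → queue [D, L, C, J, K]
Visit D; enqueue F, G → queue [L, C, J, K, F, G]
Visit L; enqueue N → queue [C, J, K, F, G, N]
Visit C; enqueue M → queue [J, K, F, G, N, M]
Visit J → queue [K, F, G, N, M]
Visit K → queue [F, G, N, M]
Visit F → queue [G, N, M]
Visit G; enqueue I → queue [N, M, I]
Visit N → queue [M, I]
Visit M → queue [I]
Visit I → queue []

A → B → E → H → D → L → C → J → K → F → G → N → M → I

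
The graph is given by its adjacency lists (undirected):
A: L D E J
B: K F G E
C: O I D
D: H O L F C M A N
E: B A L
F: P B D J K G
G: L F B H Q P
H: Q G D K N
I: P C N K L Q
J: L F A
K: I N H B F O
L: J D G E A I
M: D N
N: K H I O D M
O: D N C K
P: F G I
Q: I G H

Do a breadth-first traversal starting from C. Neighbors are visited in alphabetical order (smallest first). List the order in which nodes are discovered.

Visit C; enqueue D, I, O → queue [D, I, O]
Visit D; enqueue A, F, H, L, M, N → queue [I, O, A, F, H, L, M, N]
Visit I; enqueue K, P, Q → queue [O, A, F, H, L, M, N, K, P, Q]
Visit O → queue [A, F, H, L, M, N, K, P, Q]
Visit A; enqueue E, J → queue [F, H, L, M, N, K, P, Q, E, J]
Visit F; enqueue B, G → queue [H, L, M, N, K, P, Q, E, J, B, G]
Visit H → queue [L, M, N, K, P, Q, E, J, B, G]
Visit L → queue [M, N, K, P, Q, E, J, B, G]
Visit M → queue [N, K, P, Q, E, J, B, G]
Visit N → queue [K, P, Q, E, J, B, G]
Visit K → queue [P, Q, E, J, B, G]
Visit P → queue [Q, E, J, B, G]
Visit Q → queue [E, J, B, G]
Visit E → queue [J, B, G]
Visit J → queue [B, G]
Visit B → queue [G]
Visit G → queue []

C, D, I, O, A, F, H, L, M, N, K, P, Q, E, J, B, G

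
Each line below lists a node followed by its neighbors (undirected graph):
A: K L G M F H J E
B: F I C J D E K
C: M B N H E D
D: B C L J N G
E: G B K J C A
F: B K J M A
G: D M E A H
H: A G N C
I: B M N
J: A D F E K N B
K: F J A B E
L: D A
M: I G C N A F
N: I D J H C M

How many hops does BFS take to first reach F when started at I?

2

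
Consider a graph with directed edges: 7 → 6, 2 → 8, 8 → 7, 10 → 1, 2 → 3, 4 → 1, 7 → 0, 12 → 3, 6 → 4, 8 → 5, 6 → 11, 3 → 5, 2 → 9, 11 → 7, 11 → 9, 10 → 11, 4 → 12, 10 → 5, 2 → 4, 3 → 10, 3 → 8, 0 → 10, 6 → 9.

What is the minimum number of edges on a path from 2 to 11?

3

Level 0: 2
Level 1: 3, 4, 8, 9
Level 2: 1, 5, 7, 10, 12
Level 3: 0, 6, 11
11 first appears at level 3.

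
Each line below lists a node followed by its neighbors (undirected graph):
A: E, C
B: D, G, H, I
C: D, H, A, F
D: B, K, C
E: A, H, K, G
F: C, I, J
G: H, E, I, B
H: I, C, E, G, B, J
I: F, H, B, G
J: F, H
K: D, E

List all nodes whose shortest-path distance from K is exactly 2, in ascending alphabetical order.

Level 0: K
Level 1: D, E
Level 2: A, B, C, G, H
Level 3: F, I, J

A, B, C, G, H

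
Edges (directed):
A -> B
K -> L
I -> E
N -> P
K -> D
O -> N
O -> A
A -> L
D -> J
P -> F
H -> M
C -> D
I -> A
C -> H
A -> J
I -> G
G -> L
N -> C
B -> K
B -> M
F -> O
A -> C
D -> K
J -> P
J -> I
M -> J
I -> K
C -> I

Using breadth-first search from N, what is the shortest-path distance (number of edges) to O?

3

Level 0: N
Level 1: C, P
Level 2: D, F, H, I
Level 3: A, E, G, J, K, M, O
Level 4: B, L
O first appears at level 3.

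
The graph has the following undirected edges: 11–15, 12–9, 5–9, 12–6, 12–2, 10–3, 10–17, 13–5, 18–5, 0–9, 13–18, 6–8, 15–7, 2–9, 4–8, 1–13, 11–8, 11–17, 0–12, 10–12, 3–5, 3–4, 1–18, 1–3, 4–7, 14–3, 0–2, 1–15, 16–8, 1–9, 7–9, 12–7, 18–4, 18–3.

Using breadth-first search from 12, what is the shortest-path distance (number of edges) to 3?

Level 0: 12
Level 1: 0, 2, 6, 7, 9, 10
Level 2: 1, 3, 4, 5, 8, 15, 17
Level 3: 11, 13, 14, 16, 18
3 first appears at level 2.

2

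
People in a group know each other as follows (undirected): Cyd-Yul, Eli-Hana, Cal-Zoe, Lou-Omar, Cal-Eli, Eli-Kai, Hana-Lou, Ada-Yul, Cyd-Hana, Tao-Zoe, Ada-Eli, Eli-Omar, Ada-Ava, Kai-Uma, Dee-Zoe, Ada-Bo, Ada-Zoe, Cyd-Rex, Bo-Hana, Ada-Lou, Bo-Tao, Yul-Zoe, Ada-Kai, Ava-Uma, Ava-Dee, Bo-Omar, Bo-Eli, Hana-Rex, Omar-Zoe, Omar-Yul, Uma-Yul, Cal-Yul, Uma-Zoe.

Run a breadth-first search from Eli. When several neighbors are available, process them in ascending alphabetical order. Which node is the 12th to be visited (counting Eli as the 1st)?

Visit Eli; enqueue Ada, Bo, Cal, Hana, Kai, Omar → queue [Ada, Bo, Cal, Hana, Kai, Omar]
Visit Ada; enqueue Ava, Lou, Yul, Zoe → queue [Bo, Cal, Hana, Kai, Omar, Ava, Lou, Yul, Zoe]
Visit Bo; enqueue Tao → queue [Cal, Hana, Kai, Omar, Ava, Lou, Yul, Zoe, Tao]
Visit Cal → queue [Hana, Kai, Omar, Ava, Lou, Yul, Zoe, Tao]
Visit Hana; enqueue Cyd, Rex → queue [Kai, Omar, Ava, Lou, Yul, Zoe, Tao, Cyd, Rex]
Visit Kai; enqueue Uma → queue [Omar, Ava, Lou, Yul, Zoe, Tao, Cyd, Rex, Uma]
Visit Omar → queue [Ava, Lou, Yul, Zoe, Tao, Cyd, Rex, Uma]
Visit Ava; enqueue Dee → queue [Lou, Yul, Zoe, Tao, Cyd, Rex, Uma, Dee]
Visit Lou → queue [Yul, Zoe, Tao, Cyd, Rex, Uma, Dee]
Visit Yul → queue [Zoe, Tao, Cyd, Rex, Uma, Dee]
Visit Zoe → queue [Tao, Cyd, Rex, Uma, Dee]
Visit Tao → queue [Cyd, Rex, Uma, Dee]
Visit Cyd → queue [Rex, Uma, Dee]
Visit Rex → queue [Uma, Dee]
Visit Uma → queue [Dee]
Visit Dee → queue []

Visit order: Eli, Ada, Bo, Cal, Hana, Kai, Omar, Ava, Lou, Yul, Zoe, Tao, Cyd, Rex, Uma, Dee

Tao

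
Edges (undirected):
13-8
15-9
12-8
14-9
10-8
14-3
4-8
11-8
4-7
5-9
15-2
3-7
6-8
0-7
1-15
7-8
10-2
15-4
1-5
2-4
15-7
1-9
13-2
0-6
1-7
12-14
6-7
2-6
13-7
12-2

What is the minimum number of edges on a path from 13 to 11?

Level 0: 13
Level 1: 2, 7, 8
Level 2: 0, 1, 3, 4, 6, 10, 11, 12, 15
Level 3: 5, 9, 14
11 first appears at level 2.

2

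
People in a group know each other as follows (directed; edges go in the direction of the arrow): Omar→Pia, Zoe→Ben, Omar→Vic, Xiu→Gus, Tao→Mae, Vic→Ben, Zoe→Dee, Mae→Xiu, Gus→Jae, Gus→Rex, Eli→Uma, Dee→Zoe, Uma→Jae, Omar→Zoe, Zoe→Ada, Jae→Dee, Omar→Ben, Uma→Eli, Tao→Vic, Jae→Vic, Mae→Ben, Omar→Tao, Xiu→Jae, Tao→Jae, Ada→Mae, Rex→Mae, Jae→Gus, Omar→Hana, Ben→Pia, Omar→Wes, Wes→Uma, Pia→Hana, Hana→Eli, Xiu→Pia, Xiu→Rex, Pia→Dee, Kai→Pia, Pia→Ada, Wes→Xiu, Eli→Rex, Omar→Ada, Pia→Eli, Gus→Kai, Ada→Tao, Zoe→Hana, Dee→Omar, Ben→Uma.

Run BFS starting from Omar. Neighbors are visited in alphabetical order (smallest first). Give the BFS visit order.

Omar, Ada, Ben, Hana, Pia, Tao, Vic, Wes, Zoe, Mae, Uma, Eli, Dee, Jae, Xiu, Rex, Gus, Kai

Visit Omar; enqueue Ada, Ben, Hana, Pia, Tao, Vic, Wes, Zoe → queue [Ada, Ben, Hana, Pia, Tao, Vic, Wes, Zoe]
Visit Ada; enqueue Mae → queue [Ben, Hana, Pia, Tao, Vic, Wes, Zoe, Mae]
Visit Ben; enqueue Uma → queue [Hana, Pia, Tao, Vic, Wes, Zoe, Mae, Uma]
Visit Hana; enqueue Eli → queue [Pia, Tao, Vic, Wes, Zoe, Mae, Uma, Eli]
Visit Pia; enqueue Dee → queue [Tao, Vic, Wes, Zoe, Mae, Uma, Eli, Dee]
Visit Tao; enqueue Jae → queue [Vic, Wes, Zoe, Mae, Uma, Eli, Dee, Jae]
Visit Vic → queue [Wes, Zoe, Mae, Uma, Eli, Dee, Jae]
Visit Wes; enqueue Xiu → queue [Zoe, Mae, Uma, Eli, Dee, Jae, Xiu]
Visit Zoe → queue [Mae, Uma, Eli, Dee, Jae, Xiu]
Visit Mae → queue [Uma, Eli, Dee, Jae, Xiu]
Visit Uma → queue [Eli, Dee, Jae, Xiu]
Visit Eli; enqueue Rex → queue [Dee, Jae, Xiu, Rex]
Visit Dee → queue [Jae, Xiu, Rex]
Visit Jae; enqueue Gus → queue [Xiu, Rex, Gus]
Visit Xiu → queue [Rex, Gus]
Visit Rex → queue [Gus]
Visit Gus; enqueue Kai → queue [Kai]
Visit Kai → queue []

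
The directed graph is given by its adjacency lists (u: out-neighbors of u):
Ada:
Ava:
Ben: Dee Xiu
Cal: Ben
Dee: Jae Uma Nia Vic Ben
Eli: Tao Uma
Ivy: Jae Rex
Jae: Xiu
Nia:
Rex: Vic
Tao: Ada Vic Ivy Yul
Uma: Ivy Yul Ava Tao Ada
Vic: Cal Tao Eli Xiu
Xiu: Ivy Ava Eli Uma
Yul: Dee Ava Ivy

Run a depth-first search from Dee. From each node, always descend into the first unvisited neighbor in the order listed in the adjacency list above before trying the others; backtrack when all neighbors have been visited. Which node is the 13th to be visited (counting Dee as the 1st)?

Eli

Visit Dee
Dee → Jae
Jae → Xiu
Xiu → Ivy
Ivy → Rex
Rex → Vic
Vic → Cal
Cal → Ben
Vic → Tao
Tao → Ada
Tao → Yul
Yul → Ava
Vic → Eli
Eli → Uma
Dee → Nia

Visit order: Dee, Jae, Xiu, Ivy, Rex, Vic, Cal, Ben, Tao, Ada, Yul, Ava, Eli, Uma, Nia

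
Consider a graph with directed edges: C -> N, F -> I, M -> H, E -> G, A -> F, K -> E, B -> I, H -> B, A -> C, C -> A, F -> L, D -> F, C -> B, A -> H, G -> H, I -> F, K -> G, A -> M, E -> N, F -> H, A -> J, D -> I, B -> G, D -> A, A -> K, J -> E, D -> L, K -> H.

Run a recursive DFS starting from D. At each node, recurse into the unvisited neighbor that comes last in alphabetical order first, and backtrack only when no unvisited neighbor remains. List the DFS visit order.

D, L, I, F, H, B, G, A, M, K, E, N, J, C

Visit D
D → L
D → I
I → F
F → H
H → B
B → G
D → A
A → M
A → K
K → E
E → N
A → J
A → C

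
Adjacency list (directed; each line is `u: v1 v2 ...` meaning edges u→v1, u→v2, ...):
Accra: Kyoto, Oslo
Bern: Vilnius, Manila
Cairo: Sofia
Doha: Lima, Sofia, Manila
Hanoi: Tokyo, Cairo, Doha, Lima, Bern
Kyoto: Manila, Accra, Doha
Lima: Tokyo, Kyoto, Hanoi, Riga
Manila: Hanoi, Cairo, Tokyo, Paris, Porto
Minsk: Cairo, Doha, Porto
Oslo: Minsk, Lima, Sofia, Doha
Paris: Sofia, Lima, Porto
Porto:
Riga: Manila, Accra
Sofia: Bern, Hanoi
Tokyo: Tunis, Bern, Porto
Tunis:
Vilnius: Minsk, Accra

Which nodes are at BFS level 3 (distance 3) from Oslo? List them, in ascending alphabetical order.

Level 0: Oslo
Level 1: Doha, Lima, Minsk, Sofia
Level 2: Bern, Cairo, Hanoi, Kyoto, Manila, Porto, Riga, Tokyo
Level 3: Accra, Paris, Tunis, Vilnius

Accra, Paris, Tunis, Vilnius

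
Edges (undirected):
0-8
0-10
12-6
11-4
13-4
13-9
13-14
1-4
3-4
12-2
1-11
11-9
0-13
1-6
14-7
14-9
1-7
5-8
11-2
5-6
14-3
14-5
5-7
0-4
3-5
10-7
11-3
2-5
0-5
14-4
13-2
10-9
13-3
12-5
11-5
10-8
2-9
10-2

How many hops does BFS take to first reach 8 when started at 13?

2

Level 0: 13
Level 1: 0, 2, 3, 4, 9, 14
Level 2: 1, 5, 7, 8, 10, 11, 12
Level 3: 6
8 first appears at level 2.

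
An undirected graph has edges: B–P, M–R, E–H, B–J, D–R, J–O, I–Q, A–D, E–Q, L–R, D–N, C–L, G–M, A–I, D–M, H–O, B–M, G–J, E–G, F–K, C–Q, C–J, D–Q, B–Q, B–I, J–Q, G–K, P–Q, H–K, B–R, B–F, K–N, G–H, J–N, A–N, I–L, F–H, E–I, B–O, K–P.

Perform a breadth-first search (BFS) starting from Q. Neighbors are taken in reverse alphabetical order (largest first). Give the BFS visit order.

Q → P → J → I → E → D → C → B → K → O → N → G → L → A → H → R → M → F

Visit Q; enqueue P, J, I, E, D, C, B → queue [P, J, I, E, D, C, B]
Visit P; enqueue K → queue [J, I, E, D, C, B, K]
Visit J; enqueue O, N, G → queue [I, E, D, C, B, K, O, N, G]
Visit I; enqueue L, A → queue [E, D, C, B, K, O, N, G, L, A]
Visit E; enqueue H → queue [D, C, B, K, O, N, G, L, A, H]
Visit D; enqueue R, M → queue [C, B, K, O, N, G, L, A, H, R, M]
Visit C → queue [B, K, O, N, G, L, A, H, R, M]
Visit B; enqueue F → queue [K, O, N, G, L, A, H, R, M, F]
Visit K → queue [O, N, G, L, A, H, R, M, F]
Visit O → queue [N, G, L, A, H, R, M, F]
Visit N → queue [G, L, A, H, R, M, F]
Visit G → queue [L, A, H, R, M, F]
Visit L → queue [A, H, R, M, F]
Visit A → queue [H, R, M, F]
Visit H → queue [R, M, F]
Visit R → queue [M, F]
Visit M → queue [F]
Visit F → queue []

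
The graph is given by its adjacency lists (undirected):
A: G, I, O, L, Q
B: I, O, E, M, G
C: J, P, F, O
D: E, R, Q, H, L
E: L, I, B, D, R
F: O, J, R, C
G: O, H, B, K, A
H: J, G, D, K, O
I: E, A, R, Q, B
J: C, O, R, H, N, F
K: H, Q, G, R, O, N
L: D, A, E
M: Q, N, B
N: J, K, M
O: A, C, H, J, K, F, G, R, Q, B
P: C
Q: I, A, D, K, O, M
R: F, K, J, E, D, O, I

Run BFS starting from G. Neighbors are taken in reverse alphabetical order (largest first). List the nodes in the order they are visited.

G, O, K, H, B, A, R, Q, J, F, C, N, D, M, I, E, L, P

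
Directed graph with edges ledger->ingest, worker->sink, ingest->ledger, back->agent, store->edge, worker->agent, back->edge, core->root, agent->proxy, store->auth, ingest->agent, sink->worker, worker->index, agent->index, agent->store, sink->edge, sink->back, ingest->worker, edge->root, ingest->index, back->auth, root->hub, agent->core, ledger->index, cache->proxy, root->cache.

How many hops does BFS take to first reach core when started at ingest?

2

Level 0: ingest
Level 1: agent, index, ledger, worker
Level 2: core, proxy, sink, store
Level 3: auth, back, edge, root
Level 4: cache, hub
core first appears at level 2.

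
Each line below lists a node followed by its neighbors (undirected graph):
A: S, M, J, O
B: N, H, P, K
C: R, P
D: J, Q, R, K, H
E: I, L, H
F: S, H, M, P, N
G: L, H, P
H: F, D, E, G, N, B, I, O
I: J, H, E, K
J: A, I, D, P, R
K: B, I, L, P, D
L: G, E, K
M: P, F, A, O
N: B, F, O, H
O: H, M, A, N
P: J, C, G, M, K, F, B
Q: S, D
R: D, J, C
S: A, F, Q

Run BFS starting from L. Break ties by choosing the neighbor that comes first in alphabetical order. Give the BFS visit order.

Visit L; enqueue E, G, K → queue [E, G, K]
Visit E; enqueue H, I → queue [G, K, H, I]
Visit G; enqueue P → queue [K, H, I, P]
Visit K; enqueue B, D → queue [H, I, P, B, D]
Visit H; enqueue F, N, O → queue [I, P, B, D, F, N, O]
Visit I; enqueue J → queue [P, B, D, F, N, O, J]
Visit P; enqueue C, M → queue [B, D, F, N, O, J, C, M]
Visit B → queue [D, F, N, O, J, C, M]
Visit D; enqueue Q, R → queue [F, N, O, J, C, M, Q, R]
Visit F; enqueue S → queue [N, O, J, C, M, Q, R, S]
Visit N → queue [O, J, C, M, Q, R, S]
Visit O; enqueue A → queue [J, C, M, Q, R, S, A]
Visit J → queue [C, M, Q, R, S, A]
Visit C → queue [M, Q, R, S, A]
Visit M → queue [Q, R, S, A]
Visit Q → queue [R, S, A]
Visit R → queue [S, A]
Visit S → queue [A]
Visit A → queue []

L, E, G, K, H, I, P, B, D, F, N, O, J, C, M, Q, R, S, A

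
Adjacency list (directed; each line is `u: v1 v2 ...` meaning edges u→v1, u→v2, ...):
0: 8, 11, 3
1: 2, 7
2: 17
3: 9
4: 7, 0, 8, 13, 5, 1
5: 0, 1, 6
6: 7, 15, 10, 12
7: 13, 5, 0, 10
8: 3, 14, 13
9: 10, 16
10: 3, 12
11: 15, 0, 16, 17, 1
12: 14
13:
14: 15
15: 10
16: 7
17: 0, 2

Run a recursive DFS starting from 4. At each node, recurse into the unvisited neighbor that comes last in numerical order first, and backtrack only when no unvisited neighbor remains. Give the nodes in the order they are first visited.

4 → 13 → 8 → 14 → 15 → 10 → 12 → 3 → 9 → 16 → 7 → 5 → 6 → 1 → 2 → 17 → 0 → 11

Visit 4
4 → 13
4 → 8
8 → 14
14 → 15
15 → 10
10 → 12
10 → 3
3 → 9
9 → 16
16 → 7
7 → 5
5 → 6
5 → 1
1 → 2
2 → 17
17 → 0
0 → 11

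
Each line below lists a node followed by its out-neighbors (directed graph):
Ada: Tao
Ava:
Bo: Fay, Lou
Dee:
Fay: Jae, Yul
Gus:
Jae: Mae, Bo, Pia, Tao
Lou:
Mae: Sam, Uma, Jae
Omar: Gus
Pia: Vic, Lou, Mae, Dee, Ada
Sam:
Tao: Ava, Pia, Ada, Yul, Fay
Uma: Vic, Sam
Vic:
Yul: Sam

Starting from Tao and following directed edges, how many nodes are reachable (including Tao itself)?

BFS from Tao visits: Tao, Ava, Pia, Ada, Yul, Fay, Vic, Lou, Mae, Dee, Sam, Jae, Uma, Bo
Reachable nodes: 14 of 16 total.

14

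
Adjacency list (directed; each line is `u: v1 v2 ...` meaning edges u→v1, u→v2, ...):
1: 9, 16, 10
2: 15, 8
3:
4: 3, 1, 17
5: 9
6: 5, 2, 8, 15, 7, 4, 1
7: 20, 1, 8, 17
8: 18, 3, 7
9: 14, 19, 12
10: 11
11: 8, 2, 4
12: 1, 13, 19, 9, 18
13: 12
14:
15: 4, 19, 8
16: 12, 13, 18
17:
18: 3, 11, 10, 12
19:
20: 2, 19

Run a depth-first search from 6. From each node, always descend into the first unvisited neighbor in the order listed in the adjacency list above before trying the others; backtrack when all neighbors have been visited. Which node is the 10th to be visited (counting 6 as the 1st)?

18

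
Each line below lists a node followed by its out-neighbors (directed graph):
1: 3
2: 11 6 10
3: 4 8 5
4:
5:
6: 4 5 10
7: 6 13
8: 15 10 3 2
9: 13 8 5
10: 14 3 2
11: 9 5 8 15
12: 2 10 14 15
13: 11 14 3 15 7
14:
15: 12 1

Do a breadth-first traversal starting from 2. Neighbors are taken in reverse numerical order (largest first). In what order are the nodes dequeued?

Visit 2; enqueue 11, 10, 6 → queue [11, 10, 6]
Visit 11; enqueue 15, 9, 8, 5 → queue [10, 6, 15, 9, 8, 5]
Visit 10; enqueue 14, 3 → queue [6, 15, 9, 8, 5, 14, 3]
Visit 6; enqueue 4 → queue [15, 9, 8, 5, 14, 3, 4]
Visit 15; enqueue 12, 1 → queue [9, 8, 5, 14, 3, 4, 12, 1]
Visit 9; enqueue 13 → queue [8, 5, 14, 3, 4, 12, 1, 13]
Visit 8 → queue [5, 14, 3, 4, 12, 1, 13]
Visit 5 → queue [14, 3, 4, 12, 1, 13]
Visit 14 → queue [3, 4, 12, 1, 13]
Visit 3 → queue [4, 12, 1, 13]
Visit 4 → queue [12, 1, 13]
Visit 12 → queue [1, 13]
Visit 1 → queue [13]
Visit 13; enqueue 7 → queue [7]
Visit 7 → queue []

2 → 11 → 10 → 6 → 15 → 9 → 8 → 5 → 14 → 3 → 4 → 12 → 1 → 13 → 7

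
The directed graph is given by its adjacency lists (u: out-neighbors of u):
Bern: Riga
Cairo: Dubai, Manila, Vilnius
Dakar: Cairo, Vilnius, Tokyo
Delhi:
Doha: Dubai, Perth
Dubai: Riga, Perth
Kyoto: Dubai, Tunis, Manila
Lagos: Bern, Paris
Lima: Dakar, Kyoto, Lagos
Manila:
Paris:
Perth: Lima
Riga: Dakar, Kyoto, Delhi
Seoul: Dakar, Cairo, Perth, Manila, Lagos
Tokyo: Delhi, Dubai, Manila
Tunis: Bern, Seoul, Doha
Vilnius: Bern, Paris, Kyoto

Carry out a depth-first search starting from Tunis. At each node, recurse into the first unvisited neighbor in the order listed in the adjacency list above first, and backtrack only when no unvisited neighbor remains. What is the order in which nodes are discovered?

Tunis, Bern, Riga, Dakar, Cairo, Dubai, Perth, Lima, Kyoto, Manila, Lagos, Paris, Vilnius, Tokyo, Delhi, Seoul, Doha

Visit Tunis
Tunis → Bern
Bern → Riga
Riga → Dakar
Dakar → Cairo
Cairo → Dubai
Dubai → Perth
Perth → Lima
Lima → Kyoto
Kyoto → Manila
Lima → Lagos
Lagos → Paris
Cairo → Vilnius
Dakar → Tokyo
Tokyo → Delhi
Tunis → Seoul
Tunis → Doha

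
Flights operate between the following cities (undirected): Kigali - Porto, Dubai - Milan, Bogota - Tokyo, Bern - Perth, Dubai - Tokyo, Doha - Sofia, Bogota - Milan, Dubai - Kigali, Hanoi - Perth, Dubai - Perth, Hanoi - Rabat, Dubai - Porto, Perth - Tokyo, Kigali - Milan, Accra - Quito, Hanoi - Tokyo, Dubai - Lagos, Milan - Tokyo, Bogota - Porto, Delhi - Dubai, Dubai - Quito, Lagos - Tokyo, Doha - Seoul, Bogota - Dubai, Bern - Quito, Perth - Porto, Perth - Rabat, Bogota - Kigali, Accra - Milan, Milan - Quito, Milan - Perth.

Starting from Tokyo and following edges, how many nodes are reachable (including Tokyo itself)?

14

BFS from Tokyo visits: Tokyo, Bogota, Dubai, Hanoi, Lagos, Milan, Perth, Kigali, Porto, Delhi, Quito, Rabat, Accra, Bern
Reachable nodes: 14 of 17 total.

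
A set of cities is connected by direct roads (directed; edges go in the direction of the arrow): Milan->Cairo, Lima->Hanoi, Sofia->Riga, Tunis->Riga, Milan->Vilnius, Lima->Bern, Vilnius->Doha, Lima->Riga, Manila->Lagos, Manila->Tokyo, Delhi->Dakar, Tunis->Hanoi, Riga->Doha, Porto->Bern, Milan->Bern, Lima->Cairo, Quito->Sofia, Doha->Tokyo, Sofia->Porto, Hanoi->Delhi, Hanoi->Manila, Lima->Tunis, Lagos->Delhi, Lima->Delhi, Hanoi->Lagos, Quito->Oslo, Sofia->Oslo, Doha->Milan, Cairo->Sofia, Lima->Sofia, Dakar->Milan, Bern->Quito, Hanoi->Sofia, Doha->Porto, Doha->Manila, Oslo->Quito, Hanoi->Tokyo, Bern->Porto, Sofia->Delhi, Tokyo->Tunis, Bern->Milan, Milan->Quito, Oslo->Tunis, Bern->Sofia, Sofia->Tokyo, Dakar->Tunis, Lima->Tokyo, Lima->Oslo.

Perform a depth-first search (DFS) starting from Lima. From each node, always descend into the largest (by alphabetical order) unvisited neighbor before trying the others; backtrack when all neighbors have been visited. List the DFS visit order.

Visit Lima
Lima → Tunis
Tunis → Riga
Riga → Doha
Doha → Tokyo
Doha → Porto
Porto → Bern
Bern → Sofia
Sofia → Oslo
Oslo → Quito
Sofia → Delhi
Delhi → Dakar
Dakar → Milan
Milan → Vilnius
Milan → Cairo
Doha → Manila
Manila → Lagos
Tunis → Hanoi

Lima, Tunis, Riga, Doha, Tokyo, Porto, Bern, Sofia, Oslo, Quito, Delhi, Dakar, Milan, Vilnius, Cairo, Manila, Lagos, Hanoi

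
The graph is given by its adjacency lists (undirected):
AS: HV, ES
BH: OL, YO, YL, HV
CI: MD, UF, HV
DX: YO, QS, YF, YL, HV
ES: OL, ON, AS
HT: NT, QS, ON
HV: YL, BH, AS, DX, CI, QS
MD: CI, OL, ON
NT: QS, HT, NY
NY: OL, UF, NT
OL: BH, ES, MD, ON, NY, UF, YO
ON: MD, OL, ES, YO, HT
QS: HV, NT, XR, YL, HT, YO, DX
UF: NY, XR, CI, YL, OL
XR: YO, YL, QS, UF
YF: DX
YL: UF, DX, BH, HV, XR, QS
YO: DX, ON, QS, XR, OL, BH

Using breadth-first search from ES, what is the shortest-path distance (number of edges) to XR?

Level 0: ES
Level 1: AS, OL, ON
Level 2: BH, HT, HV, MD, NY, UF, YO
Level 3: CI, DX, NT, QS, XR, YL
Level 4: YF
XR first appears at level 3.

3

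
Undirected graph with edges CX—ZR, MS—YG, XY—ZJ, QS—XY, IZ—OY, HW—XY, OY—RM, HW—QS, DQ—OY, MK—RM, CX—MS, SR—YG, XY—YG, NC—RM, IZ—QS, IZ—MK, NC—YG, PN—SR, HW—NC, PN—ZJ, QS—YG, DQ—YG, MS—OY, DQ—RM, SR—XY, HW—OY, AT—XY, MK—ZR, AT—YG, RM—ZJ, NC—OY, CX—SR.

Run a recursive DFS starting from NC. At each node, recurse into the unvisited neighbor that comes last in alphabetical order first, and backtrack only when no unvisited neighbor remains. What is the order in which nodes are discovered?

NC, YG, XY, ZJ, RM, OY, MS, CX, ZR, MK, IZ, QS, HW, SR, PN, DQ, AT

Visit NC
NC → YG
YG → XY
XY → ZJ
ZJ → RM
RM → OY
OY → MS
MS → CX
CX → ZR
ZR → MK
MK → IZ
IZ → QS
QS → HW
CX → SR
SR → PN
OY → DQ
XY → AT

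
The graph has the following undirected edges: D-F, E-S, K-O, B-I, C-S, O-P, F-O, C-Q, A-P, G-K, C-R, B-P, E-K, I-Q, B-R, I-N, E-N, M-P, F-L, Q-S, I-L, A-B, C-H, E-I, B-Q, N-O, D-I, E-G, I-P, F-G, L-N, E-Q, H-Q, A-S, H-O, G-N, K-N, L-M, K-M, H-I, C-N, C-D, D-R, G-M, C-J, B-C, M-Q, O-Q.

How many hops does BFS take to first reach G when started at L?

2

Level 0: L
Level 1: F, I, M, N
Level 2: B, C, D, E, G, H, K, O, P, Q
Level 3: A, J, R, S
G first appears at level 2.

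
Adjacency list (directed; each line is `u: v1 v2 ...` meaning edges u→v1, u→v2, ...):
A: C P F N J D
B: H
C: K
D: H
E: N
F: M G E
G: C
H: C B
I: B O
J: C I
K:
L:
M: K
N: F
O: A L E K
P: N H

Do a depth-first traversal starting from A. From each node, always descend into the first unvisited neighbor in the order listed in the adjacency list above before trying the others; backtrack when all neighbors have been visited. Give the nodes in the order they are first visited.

Visit A
A → C
C → K
A → P
P → N
N → F
F → M
F → G
F → E
P → H
H → B
A → J
J → I
I → O
O → L
A → D

A -> C -> K -> P -> N -> F -> M -> G -> E -> H -> B -> J -> I -> O -> L -> D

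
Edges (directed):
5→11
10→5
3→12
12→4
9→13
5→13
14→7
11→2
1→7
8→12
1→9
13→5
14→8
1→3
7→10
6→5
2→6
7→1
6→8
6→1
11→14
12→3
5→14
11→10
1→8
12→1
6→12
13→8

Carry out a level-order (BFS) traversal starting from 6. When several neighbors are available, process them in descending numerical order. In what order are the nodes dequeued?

6, 12, 8, 5, 1, 4, 3, 14, 13, 11, 9, 7, 10, 2

Visit 6; enqueue 12, 8, 5, 1 → queue [12, 8, 5, 1]
Visit 12; enqueue 4, 3 → queue [8, 5, 1, 4, 3]
Visit 8 → queue [5, 1, 4, 3]
Visit 5; enqueue 14, 13, 11 → queue [1, 4, 3, 14, 13, 11]
Visit 1; enqueue 9, 7 → queue [4, 3, 14, 13, 11, 9, 7]
Visit 4 → queue [3, 14, 13, 11, 9, 7]
Visit 3 → queue [14, 13, 11, 9, 7]
Visit 14 → queue [13, 11, 9, 7]
Visit 13 → queue [11, 9, 7]
Visit 11; enqueue 10, 2 → queue [9, 7, 10, 2]
Visit 9 → queue [7, 10, 2]
Visit 7 → queue [10, 2]
Visit 10 → queue [2]
Visit 2 → queue []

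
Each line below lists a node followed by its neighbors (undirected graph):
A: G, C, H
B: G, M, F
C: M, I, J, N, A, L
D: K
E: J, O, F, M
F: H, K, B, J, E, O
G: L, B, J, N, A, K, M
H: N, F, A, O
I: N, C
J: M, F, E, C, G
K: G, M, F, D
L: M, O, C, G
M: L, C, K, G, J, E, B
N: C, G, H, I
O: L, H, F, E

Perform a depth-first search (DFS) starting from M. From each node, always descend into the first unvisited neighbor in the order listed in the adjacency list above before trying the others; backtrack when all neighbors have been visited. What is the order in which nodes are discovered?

M → L → O → H → N → C → I → J → F → K → G → B → A → D → E

Visit M
M → L
L → O
O → H
H → N
N → C
C → I
C → J
J → F
F → K
K → G
G → B
G → A
K → D
F → E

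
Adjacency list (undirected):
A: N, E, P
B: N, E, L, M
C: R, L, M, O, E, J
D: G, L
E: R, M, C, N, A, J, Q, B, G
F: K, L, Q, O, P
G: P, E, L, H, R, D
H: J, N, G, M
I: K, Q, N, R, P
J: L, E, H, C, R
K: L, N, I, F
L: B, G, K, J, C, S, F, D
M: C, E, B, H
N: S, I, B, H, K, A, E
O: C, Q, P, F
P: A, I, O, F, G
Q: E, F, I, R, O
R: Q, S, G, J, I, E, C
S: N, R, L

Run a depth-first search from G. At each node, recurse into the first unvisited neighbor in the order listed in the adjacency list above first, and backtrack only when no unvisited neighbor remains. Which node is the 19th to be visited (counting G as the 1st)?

Visit G
G → P
P → A
A → N
N → S
S → R
R → Q
Q → E
E → M
M → C
C → L
L → B
L → K
K → I
K → F
F → O
L → J
J → H
L → D

Visit order: G, P, A, N, S, R, Q, E, M, C, L, B, K, I, F, O, J, H, D

D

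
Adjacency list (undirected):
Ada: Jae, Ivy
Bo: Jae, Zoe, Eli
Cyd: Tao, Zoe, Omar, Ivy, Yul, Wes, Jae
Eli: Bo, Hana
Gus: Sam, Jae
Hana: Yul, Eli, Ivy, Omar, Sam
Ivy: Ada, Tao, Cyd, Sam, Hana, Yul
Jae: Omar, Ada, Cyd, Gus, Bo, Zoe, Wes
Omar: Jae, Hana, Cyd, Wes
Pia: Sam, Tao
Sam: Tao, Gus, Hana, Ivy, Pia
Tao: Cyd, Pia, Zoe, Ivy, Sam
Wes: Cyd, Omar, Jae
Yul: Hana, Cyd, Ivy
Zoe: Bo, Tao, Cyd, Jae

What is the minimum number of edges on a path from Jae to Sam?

2

Level 0: Jae
Level 1: Ada, Bo, Cyd, Gus, Omar, Wes, Zoe
Level 2: Eli, Hana, Ivy, Sam, Tao, Yul
Level 3: Pia
Sam first appears at level 2.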